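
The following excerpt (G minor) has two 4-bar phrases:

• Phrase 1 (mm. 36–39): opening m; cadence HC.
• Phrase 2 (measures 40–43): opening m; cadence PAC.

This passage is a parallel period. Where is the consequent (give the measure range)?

The antecedent is the phrase ending with the weaker cadence (half cadence, phrase 1) and the consequent the one ending more conclusively (perfect authentic cadence, phrase 2); the consequent is mm. 40–43.

measures 40–43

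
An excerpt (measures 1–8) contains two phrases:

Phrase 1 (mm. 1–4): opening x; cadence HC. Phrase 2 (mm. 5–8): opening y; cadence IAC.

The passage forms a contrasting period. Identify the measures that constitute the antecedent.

measures 1–4

The antecedent is the phrase ending with the weaker cadence (half cadence, phrase 1) and the consequent the one ending more conclusively (imperfect authentic cadence, phrase 2); the antecedent is mm. 1–4.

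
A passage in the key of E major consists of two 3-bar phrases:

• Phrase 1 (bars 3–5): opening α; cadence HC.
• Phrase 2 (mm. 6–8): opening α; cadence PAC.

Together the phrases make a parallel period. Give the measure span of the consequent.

measures 6–8

The phrase ending with the weaker cadence (half cadence) is the antecedent; the one ending more conclusively (perfect authentic cadence) is the consequent. The consequent is measures 6–8.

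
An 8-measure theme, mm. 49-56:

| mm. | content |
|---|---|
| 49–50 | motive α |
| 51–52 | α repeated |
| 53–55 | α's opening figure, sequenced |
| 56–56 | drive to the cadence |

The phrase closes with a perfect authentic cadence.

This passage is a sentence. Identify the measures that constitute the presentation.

The presentation of a sentence is the basic idea (mm. 49-50) plus its repetition (measures 51–52); the presentation is therefore mm. 49–52.

measures 49–52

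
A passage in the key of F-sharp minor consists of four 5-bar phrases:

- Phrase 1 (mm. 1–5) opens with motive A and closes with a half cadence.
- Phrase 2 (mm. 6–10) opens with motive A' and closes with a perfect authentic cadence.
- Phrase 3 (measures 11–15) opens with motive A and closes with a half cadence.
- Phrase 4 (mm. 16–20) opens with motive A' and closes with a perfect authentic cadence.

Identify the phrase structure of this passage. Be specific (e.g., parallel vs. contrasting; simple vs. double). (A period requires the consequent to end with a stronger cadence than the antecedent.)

The cadence pattern HC–PAC–HC–PAC is weak–strong twice, and phrases 3–4 restate phrases 1–2: a period heard twice, not a double period (which would end weakly at phrase 2).

repeated period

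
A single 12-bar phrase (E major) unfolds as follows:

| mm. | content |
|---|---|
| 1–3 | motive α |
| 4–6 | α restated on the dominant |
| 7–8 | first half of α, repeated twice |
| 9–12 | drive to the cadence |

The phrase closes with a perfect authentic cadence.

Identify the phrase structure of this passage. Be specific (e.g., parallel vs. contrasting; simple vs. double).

Basic idea (mm. 1-3) + its repetition (bars 4–6) form the presentation; fragmentation and cadence (measures 7–12) form the continuation — the 12-bar whole is a sentence.

sentence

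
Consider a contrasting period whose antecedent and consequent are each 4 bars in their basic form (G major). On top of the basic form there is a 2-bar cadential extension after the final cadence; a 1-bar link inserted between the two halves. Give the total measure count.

Basic contrasting period: 4 + 4 = 8 bars.
8 (basic form) + 2 (cadential extension) + 1 (link) = 11.

11 measures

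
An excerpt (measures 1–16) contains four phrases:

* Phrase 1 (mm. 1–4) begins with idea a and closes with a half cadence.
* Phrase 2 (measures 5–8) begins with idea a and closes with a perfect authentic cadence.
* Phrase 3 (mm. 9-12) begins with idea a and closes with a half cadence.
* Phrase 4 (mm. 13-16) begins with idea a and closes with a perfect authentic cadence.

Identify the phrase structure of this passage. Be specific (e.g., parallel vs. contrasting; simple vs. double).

repeated period

The cadence pattern HC–PAC–HC–PAC is weak–strong twice, and phrases 3–4 restate phrases 1–2: a period heard twice, not a double period (which would end weakly at phrase 2).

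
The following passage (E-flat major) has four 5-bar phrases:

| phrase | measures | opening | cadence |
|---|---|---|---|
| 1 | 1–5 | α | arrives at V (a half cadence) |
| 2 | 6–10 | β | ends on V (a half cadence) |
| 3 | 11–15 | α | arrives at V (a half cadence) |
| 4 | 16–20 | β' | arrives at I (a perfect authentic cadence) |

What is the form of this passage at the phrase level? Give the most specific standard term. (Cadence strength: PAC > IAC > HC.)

parallel double period

Four phrases in two halves: the first half (bars 1–10) ends with a half cadence, the second (measures 11–20) with a perfect authentic cadence — a large antecedent–consequent pair, i.e. a double period.
Phrase 3 begins with the same material as phrase 1, making it parallel.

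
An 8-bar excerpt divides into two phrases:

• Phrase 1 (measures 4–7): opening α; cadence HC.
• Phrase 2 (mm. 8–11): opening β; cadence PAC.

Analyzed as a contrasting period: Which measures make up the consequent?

The antecedent is the phrase ending with the weaker cadence (half cadence, phrase 1) and the consequent the one ending more conclusively (perfect authentic cadence, phrase 2); the consequent is mm. 8–11.

measures 8–11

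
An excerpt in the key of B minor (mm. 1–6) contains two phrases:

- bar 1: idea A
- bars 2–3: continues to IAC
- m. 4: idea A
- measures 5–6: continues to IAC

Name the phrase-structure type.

Both phrases have the same opening (A) and the same cadence (imperfect authentic cadence): the second is a restatement, not a consequent, so this is a repeated phrase rather than a period.

repeated phrase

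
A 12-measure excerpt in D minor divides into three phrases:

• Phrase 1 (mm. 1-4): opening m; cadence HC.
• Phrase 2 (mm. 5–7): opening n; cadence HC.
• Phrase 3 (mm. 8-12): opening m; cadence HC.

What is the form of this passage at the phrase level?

The final phrase closes with a half cadence, which is not stronger than the preceding half cadence; the 3 phrases lack an overall antecedent–consequent design and so form a phrase group.

phrase group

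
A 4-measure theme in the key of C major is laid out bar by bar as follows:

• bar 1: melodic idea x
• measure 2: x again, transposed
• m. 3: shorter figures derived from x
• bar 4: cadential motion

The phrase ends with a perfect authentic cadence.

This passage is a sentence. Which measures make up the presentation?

The presentation of a sentence is the basic idea (m. 1) plus its repetition (measure 2); the presentation is therefore measures 1-2.

measures 1–2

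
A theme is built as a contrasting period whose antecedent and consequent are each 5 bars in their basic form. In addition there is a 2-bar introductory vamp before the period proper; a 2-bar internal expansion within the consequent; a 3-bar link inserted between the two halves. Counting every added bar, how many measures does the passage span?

17 measures

Basic contrasting period: 5 + 5 = 10 bars.
10 (basic form) + 2 (introduction) + 2 (internal expansion) + 3 (link) = 17.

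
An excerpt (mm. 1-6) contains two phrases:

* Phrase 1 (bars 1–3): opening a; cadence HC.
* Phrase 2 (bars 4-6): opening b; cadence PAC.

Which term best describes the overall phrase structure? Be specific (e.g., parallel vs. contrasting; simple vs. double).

Phrase 1 ends with a half cadence (weaker) and phrase 2 with a perfect authentic cadence (stronger): antecedent + consequent = a period.
The two phrases open with different material (a / b), so the period is contrasting.

contrasting period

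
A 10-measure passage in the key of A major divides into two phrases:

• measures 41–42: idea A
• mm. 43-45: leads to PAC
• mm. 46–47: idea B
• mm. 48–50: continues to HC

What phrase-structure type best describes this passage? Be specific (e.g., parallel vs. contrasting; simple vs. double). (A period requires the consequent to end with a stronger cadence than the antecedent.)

phrase group

The second phrase closes with a half cadence, which is not stronger than the first phrase's perfect authentic cadence; without a weak→strong cadential pair there is no antecedent–consequent relationship, so this is a phrase group rather than a period.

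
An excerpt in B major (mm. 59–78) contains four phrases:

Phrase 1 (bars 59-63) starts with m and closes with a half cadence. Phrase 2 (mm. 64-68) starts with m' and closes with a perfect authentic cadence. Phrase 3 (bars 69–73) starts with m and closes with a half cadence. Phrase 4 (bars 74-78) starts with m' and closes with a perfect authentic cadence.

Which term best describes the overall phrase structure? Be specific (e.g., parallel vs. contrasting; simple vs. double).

The cadence pattern HC–PAC–HC–PAC is weak–strong twice, and phrases 3–4 restate phrases 1–2: a period heard twice, not a double period (which would end weakly at phrase 2).

repeated period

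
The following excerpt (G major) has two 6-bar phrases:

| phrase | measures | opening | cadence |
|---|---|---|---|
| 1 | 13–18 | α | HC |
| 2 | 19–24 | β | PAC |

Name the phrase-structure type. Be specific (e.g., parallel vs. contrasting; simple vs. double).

contrasting period

Phrase 1 ends with a half cadence (weaker) and phrase 2 with a perfect authentic cadence (stronger): antecedent + consequent = a period.
The two phrases open with different material (α / β), so the period is contrasting.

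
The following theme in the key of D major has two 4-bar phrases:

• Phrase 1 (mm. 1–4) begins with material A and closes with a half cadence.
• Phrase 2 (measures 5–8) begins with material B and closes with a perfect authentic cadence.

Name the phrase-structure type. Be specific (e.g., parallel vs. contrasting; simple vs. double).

Phrase 1 ends with a half cadence (weaker) and phrase 2 with a perfect authentic cadence (stronger): antecedent + consequent = a period.
The two phrases open with different material (A / B), so the period is contrasting.

contrasting period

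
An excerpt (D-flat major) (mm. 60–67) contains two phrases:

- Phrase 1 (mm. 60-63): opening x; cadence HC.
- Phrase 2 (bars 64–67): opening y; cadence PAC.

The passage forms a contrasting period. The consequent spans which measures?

The antecedent is the phrase ending with the weaker cadence (half cadence, phrase 1) and the consequent the one ending more conclusively (perfect authentic cadence, phrase 2); the consequent is mm. 64-67.

measures 64–67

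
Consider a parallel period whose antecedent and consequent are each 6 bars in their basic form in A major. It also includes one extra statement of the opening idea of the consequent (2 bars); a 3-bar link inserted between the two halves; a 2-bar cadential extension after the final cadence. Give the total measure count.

19 measures

Basic parallel period: 6 + 6 = 12 bars.
12 (basic form) + 2 (extra statement) + 3 (link) + 2 (cadential extension) = 19.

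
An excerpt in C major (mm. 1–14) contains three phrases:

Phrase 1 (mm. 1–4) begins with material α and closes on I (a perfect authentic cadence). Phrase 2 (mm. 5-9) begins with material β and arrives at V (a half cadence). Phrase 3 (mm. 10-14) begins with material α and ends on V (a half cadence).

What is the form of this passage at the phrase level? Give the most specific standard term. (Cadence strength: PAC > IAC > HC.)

phrase group

The final phrase closes with a half cadence, which is not stronger than the preceding half cadence; the 3 phrases lack an overall antecedent–consequent design and so form a phrase group.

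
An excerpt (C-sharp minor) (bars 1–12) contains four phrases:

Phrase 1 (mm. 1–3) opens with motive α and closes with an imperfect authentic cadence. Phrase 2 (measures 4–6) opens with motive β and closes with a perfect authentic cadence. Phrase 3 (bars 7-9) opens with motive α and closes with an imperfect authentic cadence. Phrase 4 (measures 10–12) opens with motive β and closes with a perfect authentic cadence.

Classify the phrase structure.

The cadence pattern IAC–PAC–IAC–PAC is weak–strong twice, and phrases 3–4 restate phrases 1–2: a period heard twice, not a double period (which would end weakly at phrase 2).

repeated period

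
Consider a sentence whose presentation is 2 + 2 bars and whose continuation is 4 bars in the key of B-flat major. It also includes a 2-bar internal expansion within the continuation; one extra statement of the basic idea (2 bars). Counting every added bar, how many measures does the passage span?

12 measures

Basic sentence: 2 + 2 + 4 = 8 bars.
8 (basic form) + 2 (internal expansion) + 2 (extra statement) = 12.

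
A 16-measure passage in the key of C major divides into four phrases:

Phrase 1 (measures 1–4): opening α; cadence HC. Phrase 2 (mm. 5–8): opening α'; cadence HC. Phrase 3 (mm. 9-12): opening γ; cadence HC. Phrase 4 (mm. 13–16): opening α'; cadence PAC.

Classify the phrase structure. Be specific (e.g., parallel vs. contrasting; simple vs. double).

contrasting double period

Four phrases in two halves: the first half (mm. 1–8) ends with a half cadence, the second (measures 9–16) with a perfect authentic cadence — a large antecedent–consequent pair, i.e. a double period.
Phrase 3 begins with different material from phrase 1, making it contrasting.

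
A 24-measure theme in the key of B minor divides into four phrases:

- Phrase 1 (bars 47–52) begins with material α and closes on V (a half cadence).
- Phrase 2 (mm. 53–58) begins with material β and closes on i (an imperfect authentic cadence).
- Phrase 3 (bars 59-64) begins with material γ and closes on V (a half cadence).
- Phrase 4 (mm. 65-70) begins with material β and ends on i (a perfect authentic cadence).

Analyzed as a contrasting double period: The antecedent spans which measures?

In a double period the four phrases pair into a large antecedent (phrases 1–2, ending imperfect authentic cadence) and a large consequent (phrases 3–4, ending perfect authentic cadence). The antecedent spans measures 47–58.

measures 47–58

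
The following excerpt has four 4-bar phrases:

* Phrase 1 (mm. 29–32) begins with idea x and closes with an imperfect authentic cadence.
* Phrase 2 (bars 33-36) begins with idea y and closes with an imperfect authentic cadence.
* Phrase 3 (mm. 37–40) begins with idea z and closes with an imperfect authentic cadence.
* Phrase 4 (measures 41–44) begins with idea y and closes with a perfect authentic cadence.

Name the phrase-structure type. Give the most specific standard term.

Four phrases in two halves: the first half (measures 29-36) ends with an imperfect authentic cadence, the second (bars 37–44) with a perfect authentic cadence — a large antecedent–consequent pair, i.e. a double period.
Phrase 3 begins with different material from phrase 1, making it contrasting.

contrasting double period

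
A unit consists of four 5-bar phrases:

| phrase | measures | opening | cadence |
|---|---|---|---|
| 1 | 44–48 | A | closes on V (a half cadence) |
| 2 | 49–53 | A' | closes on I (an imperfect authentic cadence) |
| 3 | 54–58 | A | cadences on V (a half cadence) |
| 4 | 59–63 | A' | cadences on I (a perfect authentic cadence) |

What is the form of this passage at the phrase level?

parallel double period

Four phrases in two halves: the first half (measures 44-53) ends with an imperfect authentic cadence, the second (mm. 54-63) with a perfect authentic cadence — a large antecedent–consequent pair, i.e. a double period.
Phrase 3 begins with the same material as phrase 1, making it parallel.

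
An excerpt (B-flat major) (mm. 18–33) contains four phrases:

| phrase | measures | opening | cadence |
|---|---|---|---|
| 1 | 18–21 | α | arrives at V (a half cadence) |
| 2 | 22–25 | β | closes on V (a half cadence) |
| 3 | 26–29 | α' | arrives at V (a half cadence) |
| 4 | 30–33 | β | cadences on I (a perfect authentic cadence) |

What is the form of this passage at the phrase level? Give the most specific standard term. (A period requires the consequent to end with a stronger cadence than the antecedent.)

parallel double period

Four phrases in two halves: the first half (mm. 18-25) ends with a half cadence, the second (bars 26–33) with a perfect authentic cadence — a large antecedent–consequent pair, i.e. a double period.
Phrase 3 begins with the same material as phrase 1, making it parallel.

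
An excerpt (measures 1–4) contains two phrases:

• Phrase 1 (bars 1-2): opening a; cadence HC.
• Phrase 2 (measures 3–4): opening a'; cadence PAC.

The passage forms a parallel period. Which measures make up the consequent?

measures 3–4

The phrase ending with the weaker cadence (half cadence) is the antecedent; the one ending more conclusively (perfect authentic cadence) is the consequent. The consequent is measures 3–4.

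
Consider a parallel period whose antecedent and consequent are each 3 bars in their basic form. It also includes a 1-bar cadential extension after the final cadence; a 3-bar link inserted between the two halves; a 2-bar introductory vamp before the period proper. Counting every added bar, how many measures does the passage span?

Basic parallel period: 3 + 3 = 6 bars.
6 (basic form) + 1 (cadential extension) + 3 (link) + 2 (introduction) = 12.

12 measures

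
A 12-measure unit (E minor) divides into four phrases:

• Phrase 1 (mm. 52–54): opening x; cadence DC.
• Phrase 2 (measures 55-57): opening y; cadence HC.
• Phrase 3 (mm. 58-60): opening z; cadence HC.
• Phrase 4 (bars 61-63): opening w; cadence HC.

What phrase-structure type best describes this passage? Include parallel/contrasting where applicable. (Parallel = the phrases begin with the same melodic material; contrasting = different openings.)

phrase group

Phrase 4 ends with a half cadence, no stronger than phrase 2's half cadence, so the four phrases do not form a double period; nor do phrases 3–4 duplicate 1–2, so it is not a repeated period. With no phrase reaching a conclusive cadence, the passage is a phrase group.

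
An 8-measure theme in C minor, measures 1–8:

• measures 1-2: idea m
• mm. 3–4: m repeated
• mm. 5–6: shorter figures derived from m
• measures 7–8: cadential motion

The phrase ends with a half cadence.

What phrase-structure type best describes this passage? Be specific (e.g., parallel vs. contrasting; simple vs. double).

sentence

Basic idea (mm. 1–2) + its repetition (mm. 3–4) form the presentation; fragmentation and cadence (mm. 5–8) form the continuation — the 8-bar whole is a sentence.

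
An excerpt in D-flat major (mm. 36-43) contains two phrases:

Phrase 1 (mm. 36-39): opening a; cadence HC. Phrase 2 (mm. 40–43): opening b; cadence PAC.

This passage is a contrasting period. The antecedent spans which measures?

The antecedent is the phrase ending with the weaker cadence (half cadence, phrase 1) and the consequent the one ending more conclusively (perfect authentic cadence, phrase 2); the antecedent is measures 36–39.

measures 36–39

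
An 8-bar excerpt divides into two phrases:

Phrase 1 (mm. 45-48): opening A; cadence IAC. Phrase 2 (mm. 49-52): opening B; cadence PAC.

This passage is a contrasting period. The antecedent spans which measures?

measures 45–48

The antecedent is the phrase ending with the weaker cadence (imperfect authentic cadence, phrase 1) and the consequent the one ending more conclusively (perfect authentic cadence, phrase 2); the antecedent is bars 45–48.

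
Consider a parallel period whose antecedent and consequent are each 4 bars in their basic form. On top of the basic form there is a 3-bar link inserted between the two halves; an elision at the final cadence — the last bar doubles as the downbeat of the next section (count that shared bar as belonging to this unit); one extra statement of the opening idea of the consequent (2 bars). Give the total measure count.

13 measures

Basic parallel period: 4 + 4 = 8 bars.
8 (basic form) + 3 (link) + 2 (extra statement) = 13.
The elision shares a bar with the next section but does not change this unit's count.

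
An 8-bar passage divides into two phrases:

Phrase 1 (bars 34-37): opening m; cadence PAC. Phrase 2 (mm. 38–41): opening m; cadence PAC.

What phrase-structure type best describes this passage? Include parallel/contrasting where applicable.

Both phrases have the same opening (m) and the same cadence (perfect authentic cadence): the second is a restatement, not a consequent, so this is a repeated phrase rather than a period.

repeated phrase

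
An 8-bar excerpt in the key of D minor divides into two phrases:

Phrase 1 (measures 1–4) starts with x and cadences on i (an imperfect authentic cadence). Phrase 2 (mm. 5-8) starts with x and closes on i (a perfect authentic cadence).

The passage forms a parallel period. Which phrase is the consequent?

phrase 2

The phrase ending with the weaker cadence (imperfect authentic cadence) is the antecedent; the one ending more conclusively (perfect authentic cadence) is the consequent. The consequent is phrase 2.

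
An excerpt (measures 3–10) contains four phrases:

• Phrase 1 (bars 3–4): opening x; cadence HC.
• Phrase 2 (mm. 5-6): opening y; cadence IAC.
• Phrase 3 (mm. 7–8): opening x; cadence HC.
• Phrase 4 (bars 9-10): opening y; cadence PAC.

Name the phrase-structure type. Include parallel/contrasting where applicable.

Four phrases in two halves: the first half (mm. 3–6) ends with an imperfect authentic cadence, the second (measures 7-10) with a perfect authentic cadence — a large antecedent–consequent pair, i.e. a double period.
Phrase 3 begins with the same material as phrase 1, making it parallel.

parallel double period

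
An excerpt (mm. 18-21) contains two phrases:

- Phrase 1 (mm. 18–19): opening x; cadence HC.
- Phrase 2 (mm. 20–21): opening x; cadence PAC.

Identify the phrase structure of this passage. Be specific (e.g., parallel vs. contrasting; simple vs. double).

Phrase 1 ends with a half cadence (weaker) and phrase 2 with a perfect authentic cadence (stronger): antecedent + consequent = a period.
The two phrases open with the same material (x / x), so the period is parallel.

parallel period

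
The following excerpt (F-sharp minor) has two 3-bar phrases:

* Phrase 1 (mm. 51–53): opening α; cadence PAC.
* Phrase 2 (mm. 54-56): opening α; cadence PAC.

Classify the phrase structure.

Both phrases have the same opening (α) and the same cadence (perfect authentic cadence): the second is a restatement, not a consequent, so this is a repeated phrase rather than a period.

repeated phrase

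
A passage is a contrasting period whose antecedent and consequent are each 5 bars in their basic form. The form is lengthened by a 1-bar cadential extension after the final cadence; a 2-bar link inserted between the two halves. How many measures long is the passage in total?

Basic contrasting period: 5 + 5 = 10 bars.
10 (basic form) + 1 (cadential extension) + 2 (link) = 13.

13 measures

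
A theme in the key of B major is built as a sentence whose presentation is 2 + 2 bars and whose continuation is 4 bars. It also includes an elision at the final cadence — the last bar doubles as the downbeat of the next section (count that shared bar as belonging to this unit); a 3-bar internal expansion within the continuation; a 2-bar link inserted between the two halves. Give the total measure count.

13 measures

Basic sentence: 2 + 2 + 4 = 8 bars.
8 (basic form) + 3 (internal expansion) + 2 (link) = 13.
The elision shares a bar with the next section but does not change this unit's count.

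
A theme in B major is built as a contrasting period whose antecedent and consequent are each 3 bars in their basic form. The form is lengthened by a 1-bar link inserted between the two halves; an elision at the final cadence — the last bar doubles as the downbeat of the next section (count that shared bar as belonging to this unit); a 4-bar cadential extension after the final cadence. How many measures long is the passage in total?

11 measures

Basic contrasting period: 3 + 3 = 6 bars.
6 (basic form) + 1 (link) + 4 (cadential extension) = 11.
The elision shares a bar with the next section but does not change this unit's count.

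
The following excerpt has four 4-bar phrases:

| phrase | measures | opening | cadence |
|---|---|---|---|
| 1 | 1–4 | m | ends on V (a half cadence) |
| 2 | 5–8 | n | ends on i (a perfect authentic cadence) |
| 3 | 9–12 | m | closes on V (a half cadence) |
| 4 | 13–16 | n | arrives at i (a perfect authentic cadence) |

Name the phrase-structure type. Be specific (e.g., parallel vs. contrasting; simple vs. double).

repeated period

The cadence pattern HC–PAC–HC–PAC is weak–strong twice, and phrases 3–4 restate phrases 1–2: a period heard twice, not a double period (which would end weakly at phrase 2).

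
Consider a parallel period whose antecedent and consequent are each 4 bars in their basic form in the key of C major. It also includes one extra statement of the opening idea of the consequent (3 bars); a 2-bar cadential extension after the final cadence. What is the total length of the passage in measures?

Basic parallel period: 4 + 4 = 8 bars.
8 (basic form) + 3 (extra statement) + 2 (cadential extension) = 13.

13 measures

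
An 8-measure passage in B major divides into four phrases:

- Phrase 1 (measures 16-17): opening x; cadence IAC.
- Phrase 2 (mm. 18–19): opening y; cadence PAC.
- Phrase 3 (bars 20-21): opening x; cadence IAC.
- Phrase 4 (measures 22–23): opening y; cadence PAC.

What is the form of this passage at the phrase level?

repeated period

The cadence pattern IAC–PAC–IAC–PAC is weak–strong twice, and phrases 3–4 restate phrases 1–2: a period heard twice, not a double period (which would end weakly at phrase 2).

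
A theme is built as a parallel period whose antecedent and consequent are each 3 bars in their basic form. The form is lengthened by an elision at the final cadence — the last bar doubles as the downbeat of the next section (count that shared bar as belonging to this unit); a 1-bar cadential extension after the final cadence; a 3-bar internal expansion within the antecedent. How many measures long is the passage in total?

10 measures

Basic parallel period: 3 + 3 = 6 bars.
6 (basic form) + 1 (cadential extension) + 3 (internal expansion) = 10.
The elision shares a bar with the next section but does not change this unit's count.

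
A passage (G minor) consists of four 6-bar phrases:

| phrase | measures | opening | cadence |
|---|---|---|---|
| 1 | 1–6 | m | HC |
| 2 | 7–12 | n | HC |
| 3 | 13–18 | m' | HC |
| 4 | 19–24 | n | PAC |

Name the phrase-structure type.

Four phrases in two halves: the first half (measures 1–12) ends with a half cadence, the second (measures 13–24) with a perfect authentic cadence — a large antecedent–consequent pair, i.e. a double period.
Phrase 3 begins with the same material as phrase 1, making it parallel.

parallel double period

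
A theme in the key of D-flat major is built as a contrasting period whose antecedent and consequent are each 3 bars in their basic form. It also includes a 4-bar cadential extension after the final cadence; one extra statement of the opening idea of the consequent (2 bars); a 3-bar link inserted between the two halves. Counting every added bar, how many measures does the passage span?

15 measures

Basic contrasting period: 3 + 3 = 6 bars.
6 (basic form) + 4 (cadential extension) + 2 (extra statement) + 3 (link) = 15.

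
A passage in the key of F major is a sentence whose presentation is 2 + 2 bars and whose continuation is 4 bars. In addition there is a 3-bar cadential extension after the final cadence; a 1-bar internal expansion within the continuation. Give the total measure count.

Basic sentence: 2 + 2 + 4 = 8 bars.
8 (basic form) + 3 (cadential extension) + 1 (internal expansion) = 12.

12 measures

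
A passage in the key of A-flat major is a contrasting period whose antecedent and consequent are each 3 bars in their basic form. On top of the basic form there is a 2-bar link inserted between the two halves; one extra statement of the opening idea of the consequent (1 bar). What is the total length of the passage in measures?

Basic contrasting period: 3 + 3 = 6 bars.
6 (basic form) + 2 (link) + 1 (extra statement) = 9.

9 measures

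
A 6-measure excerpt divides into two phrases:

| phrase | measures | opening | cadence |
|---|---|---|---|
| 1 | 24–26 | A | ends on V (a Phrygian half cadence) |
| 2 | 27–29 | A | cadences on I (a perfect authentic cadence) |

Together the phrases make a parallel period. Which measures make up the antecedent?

The phrase ending with the weaker cadence (Phrygian half cadence) is the antecedent; the one ending more conclusively (perfect authentic cadence) is the consequent. The antecedent is measures 24–26.

measures 24–26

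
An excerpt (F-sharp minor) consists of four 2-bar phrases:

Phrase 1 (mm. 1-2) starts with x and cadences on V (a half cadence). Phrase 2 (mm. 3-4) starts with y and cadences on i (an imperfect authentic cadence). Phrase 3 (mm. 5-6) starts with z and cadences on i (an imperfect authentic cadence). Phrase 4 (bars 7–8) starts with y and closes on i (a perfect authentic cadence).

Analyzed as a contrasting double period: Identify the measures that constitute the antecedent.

measures 1–4

In a double period the four phrases pair into a large antecedent (phrases 1–2, ending imperfect authentic cadence) and a large consequent (phrases 3–4, ending perfect authentic cadence). The antecedent spans bars 1-4.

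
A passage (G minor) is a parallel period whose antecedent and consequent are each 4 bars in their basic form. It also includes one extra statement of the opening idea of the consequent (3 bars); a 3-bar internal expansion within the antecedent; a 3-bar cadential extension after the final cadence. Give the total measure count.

17 measures

Basic parallel period: 4 + 4 = 8 bars.
8 (basic form) + 3 (extra statement) + 3 (internal expansion) + 3 (cadential extension) = 17.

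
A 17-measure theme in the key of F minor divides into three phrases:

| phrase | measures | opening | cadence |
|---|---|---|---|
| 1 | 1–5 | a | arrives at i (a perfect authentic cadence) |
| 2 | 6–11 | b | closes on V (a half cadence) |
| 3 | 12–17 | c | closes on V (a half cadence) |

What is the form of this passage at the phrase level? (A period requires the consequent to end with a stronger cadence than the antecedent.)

The final phrase closes with a half cadence, which is not stronger than the preceding half cadence; the 3 phrases lack an overall antecedent–consequent design and so form a phrase group.

phrase group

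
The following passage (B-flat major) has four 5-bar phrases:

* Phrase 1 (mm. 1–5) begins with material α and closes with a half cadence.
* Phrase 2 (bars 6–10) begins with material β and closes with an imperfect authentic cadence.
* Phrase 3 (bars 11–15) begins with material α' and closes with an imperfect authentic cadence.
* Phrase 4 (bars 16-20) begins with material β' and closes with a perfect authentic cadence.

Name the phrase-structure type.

parallel double period

Four phrases in two halves: the first half (measures 1–10) ends with an imperfect authentic cadence, the second (measures 11-20) with a perfect authentic cadence — a large antecedent–consequent pair, i.e. a double period.
Phrase 3 begins with the same material as phrase 1, making it parallel.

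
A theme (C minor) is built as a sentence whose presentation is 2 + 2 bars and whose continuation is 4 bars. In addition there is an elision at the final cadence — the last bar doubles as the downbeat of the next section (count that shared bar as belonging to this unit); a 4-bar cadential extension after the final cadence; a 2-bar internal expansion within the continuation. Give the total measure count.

Basic sentence: 2 + 2 + 4 = 8 bars.
8 (basic form) + 4 (cadential extension) + 2 (internal expansion) = 14.
The elision shares a bar with the next section but does not change this unit's count.

14 measures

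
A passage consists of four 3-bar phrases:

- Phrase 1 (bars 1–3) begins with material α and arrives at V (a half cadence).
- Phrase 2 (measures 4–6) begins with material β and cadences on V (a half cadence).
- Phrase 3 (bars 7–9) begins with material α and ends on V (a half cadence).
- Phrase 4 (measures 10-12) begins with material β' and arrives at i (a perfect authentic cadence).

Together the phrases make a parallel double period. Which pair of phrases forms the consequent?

phrases 3 and 4

In a double period the first pair of phrases (ending half cadence) is the large antecedent and the second pair (ending perfect authentic cadence) is the large consequent; the consequent is phrases 3 and 4.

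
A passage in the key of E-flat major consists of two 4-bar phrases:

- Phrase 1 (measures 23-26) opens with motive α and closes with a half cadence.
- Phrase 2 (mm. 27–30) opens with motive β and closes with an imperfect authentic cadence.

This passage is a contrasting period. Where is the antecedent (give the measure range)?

measures 23–26

The antecedent is the phrase ending with the weaker cadence (half cadence, phrase 1) and the consequent the one ending more conclusively (imperfect authentic cadence, phrase 2); the antecedent is mm. 23–26.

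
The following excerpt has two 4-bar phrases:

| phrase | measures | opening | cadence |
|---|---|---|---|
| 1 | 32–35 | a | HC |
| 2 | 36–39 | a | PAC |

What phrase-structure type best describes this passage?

parallel period

Phrase 1 ends with a half cadence (weaker) and phrase 2 with a perfect authentic cadence (stronger): antecedent + consequent = a period.
The two phrases open with the same material (a / a), so the period is parallel.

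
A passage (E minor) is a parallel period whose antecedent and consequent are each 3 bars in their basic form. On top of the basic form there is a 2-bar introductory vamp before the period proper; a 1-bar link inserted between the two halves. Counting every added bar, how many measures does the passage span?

Basic parallel period: 3 + 3 = 6 bars.
6 (basic form) + 2 (introduction) + 1 (link) = 9.

9 measures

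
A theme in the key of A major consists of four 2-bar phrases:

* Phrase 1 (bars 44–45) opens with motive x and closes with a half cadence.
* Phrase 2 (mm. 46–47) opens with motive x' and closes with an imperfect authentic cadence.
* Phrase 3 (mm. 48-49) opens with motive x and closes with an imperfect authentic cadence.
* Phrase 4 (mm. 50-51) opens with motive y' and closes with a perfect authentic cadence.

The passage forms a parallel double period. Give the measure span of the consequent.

In a double period the first pair of phrases (ending imperfect authentic cadence) is the large antecedent and the second pair (ending perfect authentic cadence) is the large consequent; the consequent is measures 48–51.

measures 48–51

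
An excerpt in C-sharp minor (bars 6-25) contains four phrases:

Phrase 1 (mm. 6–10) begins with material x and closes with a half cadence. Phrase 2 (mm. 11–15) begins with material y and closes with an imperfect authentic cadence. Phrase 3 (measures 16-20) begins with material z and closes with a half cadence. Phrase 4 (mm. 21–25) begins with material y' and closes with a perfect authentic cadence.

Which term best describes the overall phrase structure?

contrasting double period

Four phrases in two halves: the first half (mm. 6–15) ends with an imperfect authentic cadence, the second (bars 16-25) with a perfect authentic cadence — a large antecedent–consequent pair, i.e. a double period.
Phrase 3 begins with different material from phrase 1, making it contrasting.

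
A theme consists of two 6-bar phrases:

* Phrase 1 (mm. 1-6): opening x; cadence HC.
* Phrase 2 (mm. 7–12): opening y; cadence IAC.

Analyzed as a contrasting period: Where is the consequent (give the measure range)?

measures 7–12

The antecedent is the phrase ending with the weaker cadence (half cadence, phrase 1) and the consequent the one ending more conclusively (imperfect authentic cadence, phrase 2); the consequent is mm. 7–12.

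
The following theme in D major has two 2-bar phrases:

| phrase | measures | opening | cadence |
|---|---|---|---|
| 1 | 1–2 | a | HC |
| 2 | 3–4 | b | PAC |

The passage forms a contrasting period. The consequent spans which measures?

measures 3–4

The antecedent is the phrase ending with the weaker cadence (half cadence, phrase 1) and the consequent the one ending more conclusively (perfect authentic cadence, phrase 2); the consequent is mm. 3–4.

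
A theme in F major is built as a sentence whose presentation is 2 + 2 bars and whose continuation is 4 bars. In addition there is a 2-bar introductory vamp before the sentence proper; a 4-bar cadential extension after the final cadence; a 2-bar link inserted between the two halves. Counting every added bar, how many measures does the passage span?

16 measures

Basic sentence: 2 + 2 + 4 = 8 bars.
8 (basic form) + 2 (introduction) + 4 (cadential extension) + 2 (link) = 16.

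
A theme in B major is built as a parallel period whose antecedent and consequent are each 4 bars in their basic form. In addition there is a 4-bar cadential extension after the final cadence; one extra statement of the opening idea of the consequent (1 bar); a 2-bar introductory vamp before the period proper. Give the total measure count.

15 measures

Basic parallel period: 4 + 4 = 8 bars.
8 (basic form) + 4 (cadential extension) + 1 (extra statement) + 2 (introduction) = 15.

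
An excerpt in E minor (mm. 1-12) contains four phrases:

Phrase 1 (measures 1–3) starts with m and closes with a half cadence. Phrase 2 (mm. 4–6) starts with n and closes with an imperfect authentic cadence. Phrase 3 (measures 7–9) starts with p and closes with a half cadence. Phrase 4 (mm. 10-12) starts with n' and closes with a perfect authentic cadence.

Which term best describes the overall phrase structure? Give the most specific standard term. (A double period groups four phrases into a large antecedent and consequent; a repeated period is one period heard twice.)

Four phrases in two halves: the first half (mm. 1–6) ends with an imperfect authentic cadence, the second (mm. 7-12) with a perfect authentic cadence — a large antecedent–consequent pair, i.e. a double period.
Phrase 3 begins with different material from phrase 1, making it contrasting.

contrasting double period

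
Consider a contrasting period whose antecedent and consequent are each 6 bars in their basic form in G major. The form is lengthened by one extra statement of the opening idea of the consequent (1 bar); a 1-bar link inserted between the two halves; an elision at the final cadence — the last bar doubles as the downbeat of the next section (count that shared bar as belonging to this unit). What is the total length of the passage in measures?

Basic contrasting period: 6 + 6 = 12 bars.
12 (basic form) + 1 (extra statement) + 1 (link) = 14.
The elision shares a bar with the next section but does not change this unit's count.

14 measures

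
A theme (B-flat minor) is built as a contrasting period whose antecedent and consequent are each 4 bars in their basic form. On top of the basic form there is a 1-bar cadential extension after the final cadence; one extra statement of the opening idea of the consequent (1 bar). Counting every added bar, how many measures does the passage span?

10 measures

Basic contrasting period: 4 + 4 = 8 bars.
8 (basic form) + 1 (cadential extension) + 1 (extra statement) = 10.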